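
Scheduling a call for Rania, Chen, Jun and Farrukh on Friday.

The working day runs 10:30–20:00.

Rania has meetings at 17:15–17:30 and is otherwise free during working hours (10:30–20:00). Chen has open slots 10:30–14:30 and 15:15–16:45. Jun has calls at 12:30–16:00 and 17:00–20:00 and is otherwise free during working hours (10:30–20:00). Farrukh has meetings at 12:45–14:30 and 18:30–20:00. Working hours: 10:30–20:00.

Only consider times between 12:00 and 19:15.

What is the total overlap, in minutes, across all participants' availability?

Rania free within 10:30–20:00: 10:30–17:15, 17:30–20:00.
Jun free within 10:30–20:00: 10:30–12:30, 16:00–17:00.
Farrukh free within 10:30–20:00: 10:30–12:45, 14:30–18:30.
Rania ∩ Chen: 10:30–14:30, 15:15–16:45.
Rania ∩ Chen ∩ Jun: 10:30–12:30, 16:00–16:45.
Rania ∩ Chen ∩ Jun ∩ Farrukh: 10:30–12:30, 16:00–16:45.
Restricted to 12:00–19:15: 12:00–12:30, 16:00–16:45.
Total common minutes: 30 + 45 = 75.

75 minutes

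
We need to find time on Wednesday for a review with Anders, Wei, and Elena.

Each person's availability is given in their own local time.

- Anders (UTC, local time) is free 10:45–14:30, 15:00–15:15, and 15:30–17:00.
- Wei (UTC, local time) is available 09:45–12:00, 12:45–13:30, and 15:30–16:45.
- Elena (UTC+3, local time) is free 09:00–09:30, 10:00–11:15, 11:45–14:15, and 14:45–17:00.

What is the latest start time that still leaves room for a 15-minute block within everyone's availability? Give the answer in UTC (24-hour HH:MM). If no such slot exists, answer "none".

13:15

Anders → UTC: 10:45–14:30, 15:00–15:15, 15:30–17:00.
Wei → UTC: 09:45–12:00, 12:45–13:30, 15:30–16:45.
Elena → UTC: 06:00–06:30, 07:00–08:15, 08:45–11:15, 11:45–14:00.
Anders ∩ Wei: 10:45–12:00, 12:45–13:30, 15:30–16:45.
Anders ∩ Wei ∩ Elena: 10:45–11:15, 11:45–12:00, 12:45–13:30.
Windows ≥ 15 min: 10:45–11:15, 11:45–12:00, 12:45–13:30.
Latest start in the last window 12:45–13:30 is 13:30 − 15 min = 13:15.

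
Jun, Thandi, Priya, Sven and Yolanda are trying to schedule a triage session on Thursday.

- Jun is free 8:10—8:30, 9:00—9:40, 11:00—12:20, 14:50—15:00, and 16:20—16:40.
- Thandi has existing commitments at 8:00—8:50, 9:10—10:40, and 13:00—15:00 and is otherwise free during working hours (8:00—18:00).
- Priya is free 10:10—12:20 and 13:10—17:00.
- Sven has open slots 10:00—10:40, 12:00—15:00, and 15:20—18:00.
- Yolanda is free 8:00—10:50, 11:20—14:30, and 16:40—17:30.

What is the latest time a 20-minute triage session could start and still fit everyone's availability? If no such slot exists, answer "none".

Thandi free within 08:00–18:00: 08:50–09:10, 10:40–13:00, 15:00–18:00.
Jun ∩ Thandi: 09:00–09:10, 11:00–12:20, 16:20–16:40.
Jun ∩ Thandi ∩ Priya: 11:00–12:20, 16:20–16:40.
Jun ∩ Thandi ∩ Priya ∩ Sven: 12:00–12:20, 16:20–16:40.
Jun ∩ Thandi ∩ Priya ∩ Sven ∩ Yolanda: 12:00–12:20.
Windows ≥ 20 min: 12:00–12:20.
Latest start in the last window 12:00–12:20 is 12:20 − 20 min = 12:00.

12:00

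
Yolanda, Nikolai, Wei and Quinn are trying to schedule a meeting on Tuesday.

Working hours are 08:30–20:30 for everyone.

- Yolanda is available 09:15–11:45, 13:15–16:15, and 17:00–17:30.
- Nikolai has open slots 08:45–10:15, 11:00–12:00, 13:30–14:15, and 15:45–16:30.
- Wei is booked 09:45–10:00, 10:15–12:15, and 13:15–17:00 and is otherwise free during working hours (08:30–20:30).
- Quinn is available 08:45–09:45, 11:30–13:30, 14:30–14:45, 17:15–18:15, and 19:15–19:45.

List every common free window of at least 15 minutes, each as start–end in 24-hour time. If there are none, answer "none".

09:15–09:45

Wei free within 08:30–20:30: 08:30–09:45, 10:00–10:15, 12:15–13:15, 17:00–20:30.
Yolanda ∩ Nikolai: 09:15–10:15, 11:00–11:45, 13:30–14:15, 15:45–16:15.
Yolanda ∩ Nikolai ∩ Wei: 09:15–09:45, 10:00–10:15.
Yolanda ∩ Nikolai ∩ Wei ∩ Quinn: 09:15–09:45.
Windows ≥ 15 min: 09:15–09:45.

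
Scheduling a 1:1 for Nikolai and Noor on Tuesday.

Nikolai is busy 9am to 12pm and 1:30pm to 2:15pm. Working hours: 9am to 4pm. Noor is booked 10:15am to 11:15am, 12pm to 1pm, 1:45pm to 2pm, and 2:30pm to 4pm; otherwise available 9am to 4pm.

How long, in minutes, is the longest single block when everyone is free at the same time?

Nikolai free within 09:00–16:00: 12:00–13:30, 14:15–16:00.
Noor free within 09:00–16:00: 09:00–10:15, 11:15–12:00, 13:00–13:45, 14:00–14:30.
Nikolai ∩ Noor: 13:00–13:30, 14:15–14:30.
Common window lengths: 30, 15 min; longest is 30.

30 minutes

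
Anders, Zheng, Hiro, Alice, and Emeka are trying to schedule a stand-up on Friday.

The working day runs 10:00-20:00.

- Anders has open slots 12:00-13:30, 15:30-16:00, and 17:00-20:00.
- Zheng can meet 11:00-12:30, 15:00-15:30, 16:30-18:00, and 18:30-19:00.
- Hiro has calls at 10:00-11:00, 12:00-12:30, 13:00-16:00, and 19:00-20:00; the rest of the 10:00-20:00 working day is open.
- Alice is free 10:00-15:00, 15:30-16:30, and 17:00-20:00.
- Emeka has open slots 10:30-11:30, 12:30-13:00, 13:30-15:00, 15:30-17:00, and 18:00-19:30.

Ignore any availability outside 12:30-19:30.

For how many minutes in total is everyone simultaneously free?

Hiro free within 10:00–20:00: 11:00–12:00, 12:30–13:00, 16:00–19:00.
Anders ∩ Zheng: 12:00–12:30, 17:00–18:00, 18:30–19:00.
Anders ∩ Zheng ∩ Hiro: 17:00–18:00, 18:30–19:00.
Anders ∩ Zheng ∩ Hiro ∩ Alice: 17:00–18:00, 18:30–19:00.
Anders ∩ Zheng ∩ Hiro ∩ Alice ∩ Emeka: 18:30–19:00.
Restricted to 12:30–19:30: 18:30–19:00.
Total common minutes: 30.

30 minutes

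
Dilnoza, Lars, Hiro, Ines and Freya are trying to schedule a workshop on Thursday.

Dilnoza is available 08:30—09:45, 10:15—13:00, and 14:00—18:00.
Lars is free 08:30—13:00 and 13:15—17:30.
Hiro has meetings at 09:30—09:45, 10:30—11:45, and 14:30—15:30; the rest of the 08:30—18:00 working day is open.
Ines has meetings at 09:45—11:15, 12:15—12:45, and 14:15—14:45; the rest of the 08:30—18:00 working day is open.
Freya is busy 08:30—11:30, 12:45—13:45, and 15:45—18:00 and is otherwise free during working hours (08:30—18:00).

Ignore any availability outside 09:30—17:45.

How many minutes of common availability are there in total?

60 minutes

Hiro free within 08:30–18:00: 08:30–09:30, 09:45–10:30, 11:45–14:30, 15:30–18:00.
Ines free within 08:30–18:00: 08:30–09:45, 11:15–12:15, 12:45–14:15, 14:45–18:00.
Freya free within 08:30–18:00: 11:30–12:45, 13:45–15:45.
Dilnoza ∩ Lars: 08:30–09:45, 10:15–13:00, 14:00–17:30.
Dilnoza ∩ Lars ∩ Hiro: 08:30–09:30, 10:15–10:30, 11:45–13:00, 14:00–14:30, 15:30–17:30.
Dilnoza ∩ Lars ∩ Hiro ∩ Ines: 08:30–09:30, 11:45–12:15, 12:45–13:00, 14:00–14:15, 15:30–17:30.
Dilnoza ∩ Lars ∩ Hiro ∩ Ines ∩ Freya: 11:45–12:15, 14:00–14:15, 15:30–15:45.
Restricted to 09:30–17:45: 11:45–12:15, 14:00–14:15, 15:30–15:45.
Total common minutes: 30 + 15 + 15 = 60.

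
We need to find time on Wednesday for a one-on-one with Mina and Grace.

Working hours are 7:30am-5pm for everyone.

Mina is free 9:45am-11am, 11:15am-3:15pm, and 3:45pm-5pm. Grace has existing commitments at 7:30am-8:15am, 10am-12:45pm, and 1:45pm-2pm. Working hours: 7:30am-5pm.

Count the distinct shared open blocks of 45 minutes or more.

3

Grace free within 07:30–17:00: 08:15–10:00, 12:45–13:45, 14:00–17:00.
Mina ∩ Grace: 09:45–10:00, 12:45–13:45, 14:00–15:15, 15:45–17:00.
Windows ≥ 45 min: 12:45–13:45, 14:00–15:15, 15:45–17:00.
That's 3 windows.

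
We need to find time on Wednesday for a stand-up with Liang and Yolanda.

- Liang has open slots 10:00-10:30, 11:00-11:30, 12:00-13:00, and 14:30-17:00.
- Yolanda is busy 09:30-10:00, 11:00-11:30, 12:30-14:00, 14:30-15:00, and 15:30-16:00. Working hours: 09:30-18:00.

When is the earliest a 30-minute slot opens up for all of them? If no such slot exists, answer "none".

10:00

Yolanda free within 09:30–18:00: 10:00–11:00, 11:30–12:30, 14:00–14:30, 15:00–15:30, 16:00–18:00.
Liang ∩ Yolanda: 10:00–10:30, 12:00–12:30, 15:00–15:30, 16:00–17:00.
Windows ≥ 30 min: 10:00–10:30, 12:00–12:30, 15:00–15:30, 16:00–17:00.
Earliest such window starts at 10:00.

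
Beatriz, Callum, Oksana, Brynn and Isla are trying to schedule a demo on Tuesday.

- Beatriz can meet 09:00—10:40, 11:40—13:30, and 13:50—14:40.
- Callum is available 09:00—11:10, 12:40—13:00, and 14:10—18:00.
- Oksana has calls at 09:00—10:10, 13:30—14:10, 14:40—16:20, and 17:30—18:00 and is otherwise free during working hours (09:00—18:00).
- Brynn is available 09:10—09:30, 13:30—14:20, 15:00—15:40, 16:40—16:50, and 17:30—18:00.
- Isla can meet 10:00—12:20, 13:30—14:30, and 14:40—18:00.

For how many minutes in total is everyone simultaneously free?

Oksana free within 09:00–18:00: 10:10–13:30, 14:10–14:40, 16:20–17:30.
Beatriz ∩ Callum: 09:00–10:40, 12:40–13:00, 14:10–14:40.
Beatriz ∩ Callum ∩ Oksana: 10:10–10:40, 12:40–13:00, 14:10–14:40.
Beatriz ∩ Callum ∩ Oksana ∩ Brynn: 14:10–14:20.
Beatriz ∩ Callum ∩ Oksana ∩ Brynn ∩ Isla: 14:10–14:20.
Total common minutes: 10.

10 minutes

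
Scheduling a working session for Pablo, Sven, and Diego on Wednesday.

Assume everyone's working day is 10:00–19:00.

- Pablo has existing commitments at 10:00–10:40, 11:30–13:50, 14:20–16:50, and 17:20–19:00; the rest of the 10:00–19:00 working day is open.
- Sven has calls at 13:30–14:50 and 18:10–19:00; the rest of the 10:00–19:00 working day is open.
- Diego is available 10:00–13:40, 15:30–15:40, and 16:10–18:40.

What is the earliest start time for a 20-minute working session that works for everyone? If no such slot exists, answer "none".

10:40

Pablo free within 10:00–19:00: 10:40–11:30, 13:50–14:20, 16:50–17:20.
Sven free within 10:00–19:00: 10:00–13:30, 14:50–18:10.
Pablo ∩ Sven: 10:40–11:30, 16:50–17:20.
Pablo ∩ Sven ∩ Diego: 10:40–11:30, 16:50–17:20.
Windows ≥ 20 min: 10:40–11:30, 16:50–17:20.
Earliest such window starts at 10:40.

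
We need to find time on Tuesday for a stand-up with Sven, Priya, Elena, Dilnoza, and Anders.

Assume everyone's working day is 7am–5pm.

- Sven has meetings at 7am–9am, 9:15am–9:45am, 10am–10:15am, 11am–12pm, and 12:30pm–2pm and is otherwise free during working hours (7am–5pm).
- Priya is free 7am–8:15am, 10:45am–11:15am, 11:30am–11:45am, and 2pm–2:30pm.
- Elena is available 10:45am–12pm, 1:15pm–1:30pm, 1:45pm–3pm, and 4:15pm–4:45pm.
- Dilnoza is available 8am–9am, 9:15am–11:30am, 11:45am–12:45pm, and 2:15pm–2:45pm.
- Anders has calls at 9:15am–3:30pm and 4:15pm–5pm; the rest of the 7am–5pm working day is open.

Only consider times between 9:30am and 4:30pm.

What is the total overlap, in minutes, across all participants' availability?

0 minutes

Sven free within 07:00–17:00: 09:00–09:15, 09:45–10:00, 10:15–11:00, 12:00–12:30, 14:00–17:00.
Anders free within 07:00–17:00: 07:00–09:15, 15:30–16:15.
Sven ∩ Priya: 10:45–11:00, 14:00–14:30.
Sven ∩ Priya ∩ Elena: 10:45–11:00, 14:00–14:30.
Sven ∩ Priya ∩ Elena ∩ Dilnoza: 10:45–11:00, 14:15–14:30.
Sven ∩ Priya ∩ Elena ∩ Dilnoza ∩ Anders: (none).
Restricted to 09:30–16:30: (none).
Total common minutes: 0.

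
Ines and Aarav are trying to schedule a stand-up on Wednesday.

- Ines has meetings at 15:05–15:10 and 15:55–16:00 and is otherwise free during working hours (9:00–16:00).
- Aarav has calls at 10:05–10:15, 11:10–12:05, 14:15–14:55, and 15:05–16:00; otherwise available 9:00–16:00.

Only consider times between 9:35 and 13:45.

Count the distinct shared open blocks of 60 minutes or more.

Ines free within 09:00–16:00: 09:00–15:05, 15:10–15:55.
Aarav free within 09:00–16:00: 09:00–10:05, 10:15–11:10, 12:05–14:15, 14:55–15:05.
Ines ∩ Aarav: 09:00–10:05, 10:15–11:10, 12:05–14:15, 14:55–15:05.
Restricted to 09:35–13:45: 09:35–10:05, 10:15–11:10, 12:05–13:45.
Windows ≥ 60 min: 12:05–13:45.
That's 1 window.

1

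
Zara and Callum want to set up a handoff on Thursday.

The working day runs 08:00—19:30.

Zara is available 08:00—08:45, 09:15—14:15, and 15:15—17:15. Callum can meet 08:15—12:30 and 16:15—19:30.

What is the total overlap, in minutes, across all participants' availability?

285 minutes

Zara ∩ Callum: 08:15–08:45, 09:15–12:30, 16:15–17:15.
Total common minutes: 30 + 195 + 60 = 285.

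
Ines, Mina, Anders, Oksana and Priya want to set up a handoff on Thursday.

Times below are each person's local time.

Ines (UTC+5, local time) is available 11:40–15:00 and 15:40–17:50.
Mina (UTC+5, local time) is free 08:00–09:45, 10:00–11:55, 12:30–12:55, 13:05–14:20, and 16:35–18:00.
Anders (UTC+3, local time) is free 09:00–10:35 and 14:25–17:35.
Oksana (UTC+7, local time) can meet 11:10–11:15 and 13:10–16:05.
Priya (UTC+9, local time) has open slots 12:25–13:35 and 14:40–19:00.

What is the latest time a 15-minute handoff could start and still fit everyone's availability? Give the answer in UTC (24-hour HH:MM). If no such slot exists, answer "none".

06:40

Ines → UTC: 06:40–10:00, 10:40–12:50.
Mina → UTC: 03:00–04:45, 05:00–06:55, 07:30–07:55, 08:05–09:20, 11:35–13:00.
Anders → UTC: 06:00–07:35, 11:25–14:35.
Oksana → UTC: 04:10–04:15, 06:10–09:05.
Priya → UTC: 03:25–04:35, 05:40–10:00.
Ines ∩ Mina: 06:40–06:55, 07:30–07:55, 08:05–09:20, 11:35–12:50.
Ines ∩ Mina ∩ Anders: 06:40–06:55, 07:30–07:35, 11:35–12:50.
Ines ∩ Mina ∩ Anders ∩ Oksana: 06:40–06:55, 07:30–07:35.
Ines ∩ Mina ∩ Anders ∩ Oksana ∩ Priya: 06:40–06:55, 07:30–07:35.
Windows ≥ 15 min: 06:40–06:55.
Latest start in the last window 06:40–06:55 is 06:55 − 15 min = 06:40.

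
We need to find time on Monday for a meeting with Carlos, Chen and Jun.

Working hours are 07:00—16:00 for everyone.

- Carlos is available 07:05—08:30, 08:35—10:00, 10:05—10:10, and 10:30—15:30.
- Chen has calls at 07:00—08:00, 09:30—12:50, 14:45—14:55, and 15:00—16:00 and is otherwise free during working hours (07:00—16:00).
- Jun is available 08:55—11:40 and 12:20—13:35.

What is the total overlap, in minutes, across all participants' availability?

80 minutes

Chen free within 07:00–16:00: 08:00–09:30, 12:50–14:45, 14:55–15:00.
Carlos ∩ Chen: 08:00–08:30, 08:35–09:30, 12:50–14:45, 14:55–15:00.
Carlos ∩ Chen ∩ Jun: 08:55–09:30, 12:50–13:35.
Total common minutes: 35 + 45 = 80.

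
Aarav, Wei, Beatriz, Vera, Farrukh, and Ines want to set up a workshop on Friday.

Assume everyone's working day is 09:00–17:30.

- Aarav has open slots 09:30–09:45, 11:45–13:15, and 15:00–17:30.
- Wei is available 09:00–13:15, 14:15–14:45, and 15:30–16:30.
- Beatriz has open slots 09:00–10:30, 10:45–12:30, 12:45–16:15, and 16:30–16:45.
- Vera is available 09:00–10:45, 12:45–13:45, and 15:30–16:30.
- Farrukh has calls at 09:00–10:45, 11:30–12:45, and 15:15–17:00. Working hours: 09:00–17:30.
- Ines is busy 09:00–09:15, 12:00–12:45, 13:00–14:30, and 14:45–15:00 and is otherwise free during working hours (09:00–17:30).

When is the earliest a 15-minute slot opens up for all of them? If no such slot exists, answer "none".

Farrukh free within 09:00–17:30: 10:45–11:30, 12:45–15:15, 17:00–17:30.
Ines free within 09:00–17:30: 09:15–12:00, 12:45–13:00, 14:30–14:45, 15:00–17:30.
Aarav ∩ Wei: 09:30–09:45, 11:45–13:15, 15:30–16:30.
Aarav ∩ Wei ∩ Beatriz: 09:30–09:45, 11:45–12:30, 12:45–13:15, 15:30–16:15.
Aarav ∩ Wei ∩ Beatriz ∩ Vera: 09:30–09:45, 12:45–13:15, 15:30–16:15.
Aarav ∩ Wei ∩ Beatriz ∩ Vera ∩ Farrukh: 12:45–13:15.
Aarav ∩ Wei ∩ Beatriz ∩ Vera ∩ Farrukh ∩ Ines: 12:45–13:00.
Windows ≥ 15 min: 12:45–13:00.
Earliest such window starts at 12:45.

12:45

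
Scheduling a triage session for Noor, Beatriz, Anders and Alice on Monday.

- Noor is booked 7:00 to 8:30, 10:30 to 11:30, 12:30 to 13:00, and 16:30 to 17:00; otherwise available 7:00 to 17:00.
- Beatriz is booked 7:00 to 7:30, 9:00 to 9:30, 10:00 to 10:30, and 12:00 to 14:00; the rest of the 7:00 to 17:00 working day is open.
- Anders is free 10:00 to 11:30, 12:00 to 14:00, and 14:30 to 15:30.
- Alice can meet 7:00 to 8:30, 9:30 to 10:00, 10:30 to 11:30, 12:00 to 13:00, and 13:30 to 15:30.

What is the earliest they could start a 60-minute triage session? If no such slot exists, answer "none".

14:30

Noor free within 07:00–17:00: 08:30–10:30, 11:30–12:30, 13:00–16:30.
Beatriz free within 07:00–17:00: 07:30–09:00, 09:30–10:00, 10:30–12:00, 14:00–17:00.
Noor ∩ Beatriz: 08:30–09:00, 09:30–10:00, 11:30–12:00, 14:00–16:30.
Noor ∩ Beatriz ∩ Anders: 14:30–15:30.
Noor ∩ Beatriz ∩ Anders ∩ Alice: 14:30–15:30.
Windows ≥ 60 min: 14:30–15:30.
Earliest such window starts at 14:30.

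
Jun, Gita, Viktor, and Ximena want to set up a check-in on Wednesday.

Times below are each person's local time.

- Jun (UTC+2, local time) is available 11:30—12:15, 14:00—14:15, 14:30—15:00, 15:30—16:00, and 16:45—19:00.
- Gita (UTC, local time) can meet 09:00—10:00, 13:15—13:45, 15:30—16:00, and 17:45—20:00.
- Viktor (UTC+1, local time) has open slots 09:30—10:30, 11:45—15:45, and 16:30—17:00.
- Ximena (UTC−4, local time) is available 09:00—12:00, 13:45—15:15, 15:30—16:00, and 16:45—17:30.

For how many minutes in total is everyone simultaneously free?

45 minutes

Jun → UTC: 09:30–10:15, 12:00–12:15, 12:30–13:00, 13:30–14:00, 14:45–17:00.
Gita → UTC: 09:00–10:00, 13:15–13:45, 15:30–16:00, 17:45–20:00.
Viktor → UTC: 08:30–09:30, 10:45–14:45, 15:30–16:00.
Ximena → UTC: 13:00–16:00, 17:45–19:15, 19:30–20:00, 20:45–21:30.
Jun ∩ Gita: 09:30–10:00, 13:30–13:45, 15:30–16:00.
Jun ∩ Gita ∩ Viktor: 13:30–13:45, 15:30–16:00.
Jun ∩ Gita ∩ Viktor ∩ Ximena: 13:30–13:45, 15:30–16:00.
Total common minutes: 15 + 30 = 45.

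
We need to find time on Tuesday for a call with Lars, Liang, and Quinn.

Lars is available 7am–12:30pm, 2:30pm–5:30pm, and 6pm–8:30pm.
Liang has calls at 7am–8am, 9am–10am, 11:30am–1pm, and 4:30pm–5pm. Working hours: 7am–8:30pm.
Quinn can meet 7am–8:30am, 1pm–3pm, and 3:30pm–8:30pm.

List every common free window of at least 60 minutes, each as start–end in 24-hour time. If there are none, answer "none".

15:30–16:30, 18:00–20:30

Liang free within 07:00–20:30: 08:00–09:00, 10:00–11:30, 13:00–16:30, 17:00–20:30.
Lars ∩ Liang: 08:00–09:00, 10:00–11:30, 14:30–16:30, 17:00–17:30, 18:00–20:30.
Lars ∩ Liang ∩ Quinn: 08:00–08:30, 14:30–15:00, 15:30–16:30, 17:00–17:30, 18:00–20:30.
Windows ≥ 60 min: 15:30–16:30, 18:00–20:30.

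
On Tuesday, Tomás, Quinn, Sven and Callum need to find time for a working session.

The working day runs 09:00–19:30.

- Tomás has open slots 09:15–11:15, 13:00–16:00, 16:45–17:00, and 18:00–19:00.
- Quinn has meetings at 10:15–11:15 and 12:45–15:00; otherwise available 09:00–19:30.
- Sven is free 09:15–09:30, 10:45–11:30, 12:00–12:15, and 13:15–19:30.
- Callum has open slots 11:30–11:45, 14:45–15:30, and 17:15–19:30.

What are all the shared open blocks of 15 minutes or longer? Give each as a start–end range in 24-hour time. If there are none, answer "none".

Quinn free within 09:00–19:30: 09:00–10:15, 11:15–12:45, 15:00–19:30.
Tomás ∩ Quinn: 09:15–10:15, 15:00–16:00, 16:45–17:00, 18:00–19:00.
Tomás ∩ Quinn ∩ Sven: 09:15–09:30, 15:00–16:00, 16:45–17:00, 18:00–19:00.
Tomás ∩ Quinn ∩ Sven ∩ Callum: 15:00–15:30, 18:00–19:00.
Windows ≥ 15 min: 15:00–15:30, 18:00–19:00.

15:00–15:30, 18:00–19:00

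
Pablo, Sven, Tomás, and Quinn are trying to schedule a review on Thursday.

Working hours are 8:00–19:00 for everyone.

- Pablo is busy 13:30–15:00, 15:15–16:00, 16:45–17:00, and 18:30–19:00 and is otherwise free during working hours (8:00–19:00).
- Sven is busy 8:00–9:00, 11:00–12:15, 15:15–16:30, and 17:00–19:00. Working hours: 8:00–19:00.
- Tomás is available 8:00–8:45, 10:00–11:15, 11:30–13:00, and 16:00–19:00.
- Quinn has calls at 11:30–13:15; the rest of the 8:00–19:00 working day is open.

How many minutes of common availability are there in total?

Pablo free within 08:00–19:00: 08:00–13:30, 15:00–15:15, 16:00–16:45, 17:00–18:30.
Sven free within 08:00–19:00: 09:00–11:00, 12:15–15:15, 16:30–17:00.
Quinn free within 08:00–19:00: 08:00–11:30, 13:15–19:00.
Pablo ∩ Sven: 09:00–11:00, 12:15–13:30, 15:00–15:15, 16:30–16:45.
Pablo ∩ Sven ∩ Tomás: 10:00–11:00, 12:15–13:00, 16:30–16:45.
Pablo ∩ Sven ∩ Tomás ∩ Quinn: 10:00–11:00, 16:30–16:45.
Total common minutes: 60 + 15 = 75.

75 minutes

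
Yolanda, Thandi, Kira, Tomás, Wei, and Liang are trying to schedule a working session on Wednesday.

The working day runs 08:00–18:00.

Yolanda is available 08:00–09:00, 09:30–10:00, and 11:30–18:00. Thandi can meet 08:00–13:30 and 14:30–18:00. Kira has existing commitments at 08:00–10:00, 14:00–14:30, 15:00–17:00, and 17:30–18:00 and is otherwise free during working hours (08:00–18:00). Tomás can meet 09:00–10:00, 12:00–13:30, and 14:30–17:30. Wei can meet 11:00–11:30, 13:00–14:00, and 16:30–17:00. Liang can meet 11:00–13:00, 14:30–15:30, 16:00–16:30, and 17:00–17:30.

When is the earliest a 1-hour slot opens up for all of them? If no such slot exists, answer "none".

none

Kira free within 08:00–18:00: 10:00–14:00, 14:30–15:00, 17:00–17:30.
Yolanda ∩ Thandi: 08:00–09:00, 09:30–10:00, 11:30–13:30, 14:30–18:00.
Yolanda ∩ Thandi ∩ Kira: 11:30–13:30, 14:30–15:00, 17:00–17:30.
Yolanda ∩ Thandi ∩ Kira ∩ Tomás: 12:00–13:30, 14:30–15:00, 17:00–17:30.
Yolanda ∩ Thandi ∩ Kira ∩ Tomás ∩ Wei: 13:00–13:30.
Yolanda ∩ Thandi ∩ Kira ∩ Tomás ∩ Wei ∩ Liang: (none).
Windows ≥ 60 min: (none).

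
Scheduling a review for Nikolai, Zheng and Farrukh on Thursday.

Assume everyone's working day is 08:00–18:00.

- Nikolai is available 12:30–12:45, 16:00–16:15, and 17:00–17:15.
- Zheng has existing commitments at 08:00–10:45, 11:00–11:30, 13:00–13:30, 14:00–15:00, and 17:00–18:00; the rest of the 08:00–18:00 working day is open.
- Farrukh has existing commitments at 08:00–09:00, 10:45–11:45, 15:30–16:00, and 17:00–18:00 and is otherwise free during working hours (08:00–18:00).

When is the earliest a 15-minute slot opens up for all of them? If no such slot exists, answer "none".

Zheng free within 08:00–18:00: 10:45–11:00, 11:30–13:00, 13:30–14:00, 15:00–17:00.
Farrukh free within 08:00–18:00: 09:00–10:45, 11:45–15:30, 16:00–17:00.
Nikolai ∩ Zheng: 12:30–12:45, 16:00–16:15.
Nikolai ∩ Zheng ∩ Farrukh: 12:30–12:45, 16:00–16:15.
Windows ≥ 15 min: 12:30–12:45, 16:00–16:15.
Earliest such window starts at 12:30.

12:30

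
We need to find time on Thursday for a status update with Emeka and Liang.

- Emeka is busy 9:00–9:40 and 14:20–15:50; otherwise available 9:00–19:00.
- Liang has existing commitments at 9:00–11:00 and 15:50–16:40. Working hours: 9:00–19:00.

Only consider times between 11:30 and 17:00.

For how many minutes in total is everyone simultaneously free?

Emeka free within 09:00–19:00: 09:40–14:20, 15:50–19:00.
Liang free within 09:00–19:00: 11:00–15:50, 16:40–19:00.
Emeka ∩ Liang: 11:00–14:20, 16:40–19:00.
Restricted to 11:30–17:00: 11:30–14:20, 16:40–17:00.
Total common minutes: 170 + 20 = 190.

190 minutes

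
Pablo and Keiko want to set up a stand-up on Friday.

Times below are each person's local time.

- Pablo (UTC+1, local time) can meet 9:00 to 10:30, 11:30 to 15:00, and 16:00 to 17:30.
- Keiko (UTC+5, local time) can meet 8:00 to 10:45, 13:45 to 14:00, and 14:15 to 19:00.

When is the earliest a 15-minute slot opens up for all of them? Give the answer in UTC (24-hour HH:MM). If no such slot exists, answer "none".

08:45

Pablo → UTC: 08:00–09:30, 10:30–14:00, 15:00–16:30.
Keiko → UTC: 03:00–05:45, 08:45–09:00, 09:15–14:00.
Pablo ∩ Keiko: 08:45–09:00, 09:15–09:30, 10:30–14:00.
Windows ≥ 15 min: 08:45–09:00, 09:15–09:30, 10:30–14:00.
Earliest such window starts at 08:45.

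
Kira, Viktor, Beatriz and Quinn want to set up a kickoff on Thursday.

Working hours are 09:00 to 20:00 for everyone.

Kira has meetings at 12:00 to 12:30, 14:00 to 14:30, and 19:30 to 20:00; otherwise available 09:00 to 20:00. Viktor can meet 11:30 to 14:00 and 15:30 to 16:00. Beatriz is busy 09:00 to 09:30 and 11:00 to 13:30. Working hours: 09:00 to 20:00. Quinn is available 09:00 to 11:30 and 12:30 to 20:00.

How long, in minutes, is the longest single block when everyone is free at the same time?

Kira free within 09:00–20:00: 09:00–12:00, 12:30–14:00, 14:30–19:30.
Beatriz free within 09:00–20:00: 09:30–11:00, 13:30–20:00.
Kira ∩ Viktor: 11:30–12:00, 12:30–14:00, 15:30–16:00.
Kira ∩ Viktor ∩ Beatriz: 13:30–14:00, 15:30–16:00.
Kira ∩ Viktor ∩ Beatriz ∩ Quinn: 13:30–14:00, 15:30–16:00.
Common window lengths: 30, 30 min; longest is 30.

30 minutes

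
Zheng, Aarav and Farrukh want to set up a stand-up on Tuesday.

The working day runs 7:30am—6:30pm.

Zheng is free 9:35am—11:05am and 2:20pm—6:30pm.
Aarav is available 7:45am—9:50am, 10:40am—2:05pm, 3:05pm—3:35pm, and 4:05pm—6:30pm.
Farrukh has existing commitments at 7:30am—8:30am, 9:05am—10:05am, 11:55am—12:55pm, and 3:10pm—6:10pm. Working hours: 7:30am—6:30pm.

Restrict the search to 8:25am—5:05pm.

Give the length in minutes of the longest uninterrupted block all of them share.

25 minutes

Farrukh free within 07:30–18:30: 08:30–09:05, 10:05–11:55, 12:55–15:10, 18:10–18:30.
Zheng ∩ Aarav: 09:35–09:50, 10:40–11:05, 15:05–15:35, 16:05–18:30.
Zheng ∩ Aarav ∩ Farrukh: 10:40–11:05, 15:05–15:10, 18:10–18:30.
Restricted to 08:25–17:05: 10:40–11:05, 15:05–15:10.
Common window lengths: 25, 5 min; longest is 25.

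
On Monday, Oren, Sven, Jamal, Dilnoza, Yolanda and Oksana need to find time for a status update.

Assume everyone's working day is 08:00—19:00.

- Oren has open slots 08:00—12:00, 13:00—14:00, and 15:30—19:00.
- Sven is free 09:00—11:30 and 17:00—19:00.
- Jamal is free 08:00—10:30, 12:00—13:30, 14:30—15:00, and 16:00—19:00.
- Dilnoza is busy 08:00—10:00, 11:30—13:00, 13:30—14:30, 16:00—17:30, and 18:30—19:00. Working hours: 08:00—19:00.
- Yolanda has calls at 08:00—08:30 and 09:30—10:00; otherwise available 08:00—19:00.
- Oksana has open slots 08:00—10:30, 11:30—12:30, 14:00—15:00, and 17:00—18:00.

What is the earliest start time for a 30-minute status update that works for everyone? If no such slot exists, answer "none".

Dilnoza free within 08:00–19:00: 10:00–11:30, 13:00–13:30, 14:30–16:00, 17:30–18:30.
Yolanda free within 08:00–19:00: 08:30–09:30, 10:00–19:00.
Oren ∩ Sven: 09:00–11:30, 17:00–19:00.
Oren ∩ Sven ∩ Jamal: 09:00–10:30, 17:00–19:00.
Oren ∩ Sven ∩ Jamal ∩ Dilnoza: 10:00–10:30, 17:30–18:30.
Oren ∩ Sven ∩ Jamal ∩ Dilnoza ∩ Yolanda: 10:00–10:30, 17:30–18:30.
Oren ∩ Sven ∩ Jamal ∩ Dilnoza ∩ Yolanda ∩ Oksana: 10:00–10:30, 17:30–18:00.
Windows ≥ 30 min: 10:00–10:30, 17:30–18:00.
Earliest such window starts at 10:00.

10:00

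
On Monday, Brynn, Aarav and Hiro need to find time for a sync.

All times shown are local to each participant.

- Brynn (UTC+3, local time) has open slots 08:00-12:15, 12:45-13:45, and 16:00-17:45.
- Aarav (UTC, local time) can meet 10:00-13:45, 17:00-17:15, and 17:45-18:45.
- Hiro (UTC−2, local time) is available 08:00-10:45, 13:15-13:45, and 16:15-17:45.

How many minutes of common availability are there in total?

Brynn → UTC: 05:00–09:15, 09:45–10:45, 13:00–14:45.
Aarav → UTC: 10:00–13:45, 17:00–17:15, 17:45–18:45.
Hiro → UTC: 10:00–12:45, 15:15–15:45, 18:15–19:45.
Brynn ∩ Aarav: 10:00–10:45, 13:00–13:45.
Brynn ∩ Aarav ∩ Hiro: 10:00–10:45.
Total common minutes: 45.

45 minutes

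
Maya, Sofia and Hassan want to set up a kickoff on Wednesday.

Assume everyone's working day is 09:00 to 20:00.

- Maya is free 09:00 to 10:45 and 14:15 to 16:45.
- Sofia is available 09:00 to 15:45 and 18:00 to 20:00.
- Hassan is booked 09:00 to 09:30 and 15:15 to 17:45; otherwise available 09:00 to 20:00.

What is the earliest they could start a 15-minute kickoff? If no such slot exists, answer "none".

09:30

Hassan free within 09:00–20:00: 09:30–15:15, 17:45–20:00.
Maya ∩ Sofia: 09:00–10:45, 14:15–15:45.
Maya ∩ Sofia ∩ Hassan: 09:30–10:45, 14:15–15:15.
Windows ≥ 15 min: 09:30–10:45, 14:15–15:15.
Earliest such window starts at 09:30.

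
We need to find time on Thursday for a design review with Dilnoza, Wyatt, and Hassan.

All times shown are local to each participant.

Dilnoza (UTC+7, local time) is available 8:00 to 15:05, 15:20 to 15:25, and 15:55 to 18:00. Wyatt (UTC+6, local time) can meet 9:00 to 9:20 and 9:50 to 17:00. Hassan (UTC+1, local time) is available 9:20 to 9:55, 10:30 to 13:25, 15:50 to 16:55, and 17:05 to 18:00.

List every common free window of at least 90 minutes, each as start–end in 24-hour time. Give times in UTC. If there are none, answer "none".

Dilnoza → UTC: 01:00–08:05, 08:20–08:25, 08:55–11:00.
Wyatt → UTC: 03:00–03:20, 03:50–11:00.
Hassan → UTC: 08:20–08:55, 09:30–12:25, 14:50–15:55, 16:05–17:00.
Dilnoza ∩ Wyatt: 03:00–03:20, 03:50–08:05, 08:20–08:25, 08:55–11:00.
Dilnoza ∩ Wyatt ∩ Hassan: 08:20–08:25, 09:30–11:00.
Windows ≥ 90 min: 09:30–11:00.

09:30–11:00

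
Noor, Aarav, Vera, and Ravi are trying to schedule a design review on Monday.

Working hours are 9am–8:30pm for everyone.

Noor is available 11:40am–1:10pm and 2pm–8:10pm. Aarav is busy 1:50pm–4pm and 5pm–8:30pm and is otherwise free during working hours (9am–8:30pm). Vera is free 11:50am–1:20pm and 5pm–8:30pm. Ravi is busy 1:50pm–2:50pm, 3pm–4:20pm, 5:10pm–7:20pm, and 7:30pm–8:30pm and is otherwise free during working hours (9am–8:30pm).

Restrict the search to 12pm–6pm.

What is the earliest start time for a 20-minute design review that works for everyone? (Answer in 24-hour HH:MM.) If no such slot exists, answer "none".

12:00

Aarav free within 09:00–20:30: 09:00–13:50, 16:00–17:00.
Ravi free within 09:00–20:30: 09:00–13:50, 14:50–15:00, 16:20–17:10, 19:20–19:30.
Noor ∩ Aarav: 11:40–13:10, 16:00–17:00.
Noor ∩ Aarav ∩ Vera: 11:50–13:10.
Noor ∩ Aarav ∩ Vera ∩ Ravi: 11:50–13:10.
Restricted to 12:00–18:00: 12:00–13:10.
Windows ≥ 20 min: 12:00–13:10.
Earliest such window starts at 12:00.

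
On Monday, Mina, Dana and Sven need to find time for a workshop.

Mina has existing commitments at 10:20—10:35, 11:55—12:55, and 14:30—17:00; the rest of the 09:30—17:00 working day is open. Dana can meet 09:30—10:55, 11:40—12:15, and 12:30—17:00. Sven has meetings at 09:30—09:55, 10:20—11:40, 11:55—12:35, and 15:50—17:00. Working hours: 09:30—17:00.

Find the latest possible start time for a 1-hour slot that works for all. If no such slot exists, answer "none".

Mina free within 09:30–17:00: 09:30–10:20, 10:35–11:55, 12:55–14:30.
Sven free within 09:30–17:00: 09:55–10:20, 11:40–11:55, 12:35–15:50.
Mina ∩ Dana: 09:30–10:20, 10:35–10:55, 11:40–11:55, 12:55–14:30.
Mina ∩ Dana ∩ Sven: 09:55–10:20, 11:40–11:55, 12:55–14:30.
Windows ≥ 60 min: 12:55–14:30.
Latest start in the last window 12:55–14:30 is 14:30 − 60 min = 13:30.

13:30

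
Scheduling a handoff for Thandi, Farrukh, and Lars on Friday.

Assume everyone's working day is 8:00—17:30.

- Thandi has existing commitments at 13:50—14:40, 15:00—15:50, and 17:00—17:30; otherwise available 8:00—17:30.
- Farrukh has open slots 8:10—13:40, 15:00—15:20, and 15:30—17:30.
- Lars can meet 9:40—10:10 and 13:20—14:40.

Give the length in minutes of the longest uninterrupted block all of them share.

Thandi free within 08:00–17:30: 08:00–13:50, 14:40–15:00, 15:50–17:00.
Thandi ∩ Farrukh: 08:10–13:40, 15:50–17:00.
Thandi ∩ Farrukh ∩ Lars: 09:40–10:10, 13:20–13:40.
Common window lengths: 30, 20 min; longest is 30.

30 minutes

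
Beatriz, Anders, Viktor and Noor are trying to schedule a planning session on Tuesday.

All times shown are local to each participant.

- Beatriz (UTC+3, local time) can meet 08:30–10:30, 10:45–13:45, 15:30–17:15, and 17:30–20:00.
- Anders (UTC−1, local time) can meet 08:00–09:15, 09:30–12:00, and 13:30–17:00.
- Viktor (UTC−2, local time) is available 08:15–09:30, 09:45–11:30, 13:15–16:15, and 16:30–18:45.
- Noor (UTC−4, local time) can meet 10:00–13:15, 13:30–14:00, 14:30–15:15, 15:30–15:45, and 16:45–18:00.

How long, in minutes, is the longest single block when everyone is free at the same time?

105 minutes

Beatriz → UTC: 05:30–07:30, 07:45–10:45, 12:30–14:15, 14:30–17:00.
Anders → UTC: 09:00–10:15, 10:30–13:00, 14:30–18:00.
Viktor → UTC: 10:15–11:30, 11:45–13:30, 15:15–18:15, 18:30–20:45.
Noor → UTC: 14:00–17:15, 17:30–18:00, 18:30–19:15, 19:30–19:45, 20:45–22:00.
Beatriz ∩ Anders: 09:00–10:15, 10:30–10:45, 12:30–13:00, 14:30–17:00.
Beatriz ∩ Anders ∩ Viktor: 10:30–10:45, 12:30–13:00, 15:15–17:00.
Beatriz ∩ Anders ∩ Viktor ∩ Noor: 15:15–17:00.
Single common window of 105 minutes.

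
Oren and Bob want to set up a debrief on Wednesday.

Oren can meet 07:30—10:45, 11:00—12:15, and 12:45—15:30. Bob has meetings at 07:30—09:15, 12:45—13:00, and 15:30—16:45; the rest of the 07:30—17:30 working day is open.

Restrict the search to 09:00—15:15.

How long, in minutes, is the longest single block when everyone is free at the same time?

Bob free within 07:30–17:30: 09:15–12:45, 13:00–15:30, 16:45–17:30.
Oren ∩ Bob: 09:15–10:45, 11:00–12:15, 13:00–15:30.
Restricted to 09:00–15:15: 09:15–10:45, 11:00–12:15, 13:00–15:15.
Common window lengths: 90, 75, 135 min; longest is 135.

135 minutes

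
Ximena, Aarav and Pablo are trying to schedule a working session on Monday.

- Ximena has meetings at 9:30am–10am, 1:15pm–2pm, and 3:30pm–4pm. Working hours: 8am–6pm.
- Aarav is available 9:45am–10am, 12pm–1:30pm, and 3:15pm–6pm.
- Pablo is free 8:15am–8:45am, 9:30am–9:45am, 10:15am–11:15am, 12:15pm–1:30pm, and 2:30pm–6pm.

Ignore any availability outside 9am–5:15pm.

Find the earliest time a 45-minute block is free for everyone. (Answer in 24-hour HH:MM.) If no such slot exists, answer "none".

Ximena free within 08:00–18:00: 08:00–09:30, 10:00–13:15, 14:00–15:30, 16:00–18:00.
Ximena ∩ Aarav: 12:00–13:15, 15:15–15:30, 16:00–18:00.
Ximena ∩ Aarav ∩ Pablo: 12:15–13:15, 15:15–15:30, 16:00–18:00.
Restricted to 09:00–17:15: 12:15–13:15, 15:15–15:30, 16:00–17:15.
Windows ≥ 45 min: 12:15–13:15, 16:00–17:15.
Earliest such window starts at 12:15.

12:15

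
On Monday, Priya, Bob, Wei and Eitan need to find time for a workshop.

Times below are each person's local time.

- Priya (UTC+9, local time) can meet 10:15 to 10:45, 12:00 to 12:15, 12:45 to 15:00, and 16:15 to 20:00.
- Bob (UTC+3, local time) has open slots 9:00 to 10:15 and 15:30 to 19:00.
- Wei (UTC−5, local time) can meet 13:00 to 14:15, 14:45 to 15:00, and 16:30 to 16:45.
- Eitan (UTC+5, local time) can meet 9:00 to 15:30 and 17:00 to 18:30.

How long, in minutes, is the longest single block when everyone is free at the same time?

Priya → UTC: 01:15–01:45, 03:00–03:15, 03:45–06:00, 07:15–11:00.
Bob → UTC: 06:00–07:15, 12:30–16:00.
Wei → UTC: 18:00–19:15, 19:45–20:00, 21:30–21:45.
Eitan → UTC: 04:00–10:30, 12:00–13:30.
Priya ∩ Bob: (none).
Priya ∩ Bob ∩ Wei: (none).
Priya ∩ Bob ∩ Wei ∩ Eitan: (none).
No common window.

0 minutes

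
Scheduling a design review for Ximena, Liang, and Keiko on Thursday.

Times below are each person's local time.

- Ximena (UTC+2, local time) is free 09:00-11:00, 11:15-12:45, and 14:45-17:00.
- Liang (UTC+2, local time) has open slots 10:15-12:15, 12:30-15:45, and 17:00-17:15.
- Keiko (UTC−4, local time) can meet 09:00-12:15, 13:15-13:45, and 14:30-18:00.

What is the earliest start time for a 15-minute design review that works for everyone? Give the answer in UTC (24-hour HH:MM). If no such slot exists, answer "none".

Ximena → UTC: 07:00–09:00, 09:15–10:45, 12:45–15:00.
Liang → UTC: 08:15–10:15, 10:30–13:45, 15:00–15:15.
Keiko → UTC: 13:00–16:15, 17:15–17:45, 18:30–22:00.
Ximena ∩ Liang: 08:15–09:00, 09:15–10:15, 10:30–10:45, 12:45–13:45.
Ximena ∩ Liang ∩ Keiko: 13:00–13:45.
Windows ≥ 15 min: 13:00–13:45.
Earliest such window starts at 13:00.

13:00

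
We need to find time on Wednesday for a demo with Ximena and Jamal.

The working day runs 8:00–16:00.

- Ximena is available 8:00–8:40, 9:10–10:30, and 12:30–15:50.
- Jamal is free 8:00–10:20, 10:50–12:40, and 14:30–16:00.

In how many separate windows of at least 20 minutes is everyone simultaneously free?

3

Ximena ∩ Jamal: 08:00–08:40, 09:10–10:20, 12:30–12:40, 14:30–15:50.
Windows ≥ 20 min: 08:00–08:40, 09:10–10:20, 14:30–15:50.
That's 3 windows.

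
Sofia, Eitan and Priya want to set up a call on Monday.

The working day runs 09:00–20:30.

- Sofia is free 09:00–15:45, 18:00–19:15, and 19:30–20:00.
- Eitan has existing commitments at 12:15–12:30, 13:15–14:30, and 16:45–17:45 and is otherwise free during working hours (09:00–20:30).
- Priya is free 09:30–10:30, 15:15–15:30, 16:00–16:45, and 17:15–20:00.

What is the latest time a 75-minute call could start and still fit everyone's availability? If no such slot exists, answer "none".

18:00

Eitan free within 09:00–20:30: 09:00–12:15, 12:30–13:15, 14:30–16:45, 17:45–20:30.
Sofia ∩ Eitan: 09:00–12:15, 12:30–13:15, 14:30–15:45, 18:00–19:15, 19:30–20:00.
Sofia ∩ Eitan ∩ Priya: 09:30–10:30, 15:15–15:30, 18:00–19:15, 19:30–20:00.
Windows ≥ 75 min: 18:00–19:15.
Latest start in the last window 18:00–19:15 is 19:15 − 75 min = 18:00.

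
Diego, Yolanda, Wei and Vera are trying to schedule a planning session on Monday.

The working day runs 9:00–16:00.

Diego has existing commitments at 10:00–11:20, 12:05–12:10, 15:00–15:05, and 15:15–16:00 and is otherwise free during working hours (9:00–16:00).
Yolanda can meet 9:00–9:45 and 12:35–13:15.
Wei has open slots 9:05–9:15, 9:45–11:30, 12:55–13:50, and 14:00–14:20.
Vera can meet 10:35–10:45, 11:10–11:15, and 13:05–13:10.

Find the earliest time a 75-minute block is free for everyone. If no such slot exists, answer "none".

Diego free within 09:00–16:00: 09:00–10:00, 11:20–12:05, 12:10–15:00, 15:05–15:15.
Diego ∩ Yolanda: 09:00–09:45, 12:35–13:15.
Diego ∩ Yolanda ∩ Wei: 09:05–09:15, 12:55–13:15.
Diego ∩ Yolanda ∩ Wei ∩ Vera: 13:05–13:10.
Windows ≥ 75 min: (none).

none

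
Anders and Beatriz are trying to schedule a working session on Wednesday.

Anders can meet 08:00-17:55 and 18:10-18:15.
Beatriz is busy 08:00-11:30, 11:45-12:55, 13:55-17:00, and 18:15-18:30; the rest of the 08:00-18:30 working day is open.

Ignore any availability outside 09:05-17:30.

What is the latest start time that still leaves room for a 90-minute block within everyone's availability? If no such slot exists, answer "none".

none

Beatriz free within 08:00–18:30: 11:30–11:45, 12:55–13:55, 17:00–18:15.
Anders ∩ Beatriz: 11:30–11:45, 12:55–13:55, 17:00–17:55, 18:10–18:15.
Restricted to 09:05–17:30: 11:30–11:45, 12:55–13:55, 17:00–17:30.
Windows ≥ 90 min: (none).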